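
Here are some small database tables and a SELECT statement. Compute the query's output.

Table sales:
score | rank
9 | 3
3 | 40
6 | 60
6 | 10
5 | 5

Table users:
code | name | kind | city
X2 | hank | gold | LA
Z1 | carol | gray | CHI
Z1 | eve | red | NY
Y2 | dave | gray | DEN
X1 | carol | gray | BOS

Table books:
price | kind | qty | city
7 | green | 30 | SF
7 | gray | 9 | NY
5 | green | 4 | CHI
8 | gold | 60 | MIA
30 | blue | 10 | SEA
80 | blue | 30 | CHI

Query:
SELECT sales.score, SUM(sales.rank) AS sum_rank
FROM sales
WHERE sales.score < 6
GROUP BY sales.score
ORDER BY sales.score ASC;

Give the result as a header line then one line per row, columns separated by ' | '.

After WHERE (2 rows):
sales.score | sales.rank
3 | 40
5 | 5
After GROUP BY (2 rows):
sales.score | sum_rank
3 | 40
5 | 5
After ORDER BY (2 rows):
sales.score | sum_rank
3 | 40
5 | 5

== RESULT ==
sales.score | sum_rank
3 | 40
5 | 5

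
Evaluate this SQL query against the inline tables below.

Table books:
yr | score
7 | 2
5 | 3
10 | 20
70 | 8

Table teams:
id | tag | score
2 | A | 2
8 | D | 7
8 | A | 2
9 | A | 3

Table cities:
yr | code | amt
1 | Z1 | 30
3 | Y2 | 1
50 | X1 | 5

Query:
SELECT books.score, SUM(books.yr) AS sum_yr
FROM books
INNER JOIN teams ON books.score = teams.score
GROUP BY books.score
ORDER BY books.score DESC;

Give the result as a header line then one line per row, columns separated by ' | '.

== RESULT ==
books.score | sum_yr
3 | 5
2 | 14

Derivation:
After JOIN teams (3 rows):
books.yr | books.score | teams.id | teams.tag | teams.score
7 | 2 | 2 | A | 2
7 | 2 | 8 | A | 2
5 | 3 | 9 | A | 3
After GROUP BY (2 rows):
books.score | sum_yr
2 | 14
3 | 5
After ORDER BY (2 rows):
books.score | sum_yr
3 | 5
2 | 14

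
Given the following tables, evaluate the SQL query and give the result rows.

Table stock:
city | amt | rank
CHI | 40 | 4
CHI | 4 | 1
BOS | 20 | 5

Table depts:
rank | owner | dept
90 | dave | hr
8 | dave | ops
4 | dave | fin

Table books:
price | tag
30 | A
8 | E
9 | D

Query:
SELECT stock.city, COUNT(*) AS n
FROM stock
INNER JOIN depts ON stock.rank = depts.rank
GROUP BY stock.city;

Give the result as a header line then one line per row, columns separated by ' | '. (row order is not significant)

== RESULT ==
stock.city | n
CHI | 1

Derivation:
After JOIN depts (1 rows):
stock.city | stock.amt | stock.rank | depts.rank | depts.owner | depts.dept
CHI | 40 | 4 | 4 | dave | fin
After GROUP BY (1 rows):
stock.city | n
CHI | 1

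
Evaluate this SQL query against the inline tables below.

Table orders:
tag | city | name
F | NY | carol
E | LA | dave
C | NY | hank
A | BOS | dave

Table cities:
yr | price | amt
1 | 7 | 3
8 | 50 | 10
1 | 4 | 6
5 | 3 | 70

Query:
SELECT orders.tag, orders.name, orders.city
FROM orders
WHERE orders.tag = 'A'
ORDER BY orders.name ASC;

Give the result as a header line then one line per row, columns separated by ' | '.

After WHERE (1 rows):
orders.tag | orders.city | orders.name
A | BOS | dave
After SELECT (1 rows):
orders.tag | orders.name | orders.city
A | dave | BOS
After ORDER BY (1 rows):
orders.tag | orders.name | orders.city
A | dave | BOS

== RESULT ==
orders.tag | orders.name | orders.city
A | dave | BOS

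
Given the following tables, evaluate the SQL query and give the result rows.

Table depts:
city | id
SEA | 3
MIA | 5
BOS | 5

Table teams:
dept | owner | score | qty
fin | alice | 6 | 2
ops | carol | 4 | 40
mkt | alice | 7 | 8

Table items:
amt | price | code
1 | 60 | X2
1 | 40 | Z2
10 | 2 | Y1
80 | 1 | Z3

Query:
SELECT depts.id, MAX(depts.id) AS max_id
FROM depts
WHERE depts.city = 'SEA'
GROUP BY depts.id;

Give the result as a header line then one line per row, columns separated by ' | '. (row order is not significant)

== RESULT ==
depts.id | max_id
3 | 3

Derivation:
After WHERE (1 rows):
depts.city | depts.id
SEA | 3
After GROUP BY (1 rows):
depts.id | max_id
3 | 3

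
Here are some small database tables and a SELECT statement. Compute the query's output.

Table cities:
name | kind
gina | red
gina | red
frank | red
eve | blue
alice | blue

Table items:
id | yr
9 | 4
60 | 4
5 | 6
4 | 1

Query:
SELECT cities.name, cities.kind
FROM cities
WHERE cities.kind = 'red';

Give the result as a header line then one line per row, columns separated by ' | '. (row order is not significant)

== RESULT ==
cities.name | cities.kind
gina | red
gina | red
frank | red

Derivation:
After WHERE (3 rows):
cities.name | cities.kind
gina | red
gina | red
frank | red
After SELECT (3 rows):
cities.name | cities.kind
gina | red
gina | red
frank | red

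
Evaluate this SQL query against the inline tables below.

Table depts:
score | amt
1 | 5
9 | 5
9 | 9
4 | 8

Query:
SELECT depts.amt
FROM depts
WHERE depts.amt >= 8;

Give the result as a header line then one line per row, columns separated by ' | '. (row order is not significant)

After WHERE (2 rows):
depts.score | depts.amt
9 | 9
4 | 8
After SELECT (2 rows):
depts.amt
9
8

== RESULT ==
depts.amt
9
8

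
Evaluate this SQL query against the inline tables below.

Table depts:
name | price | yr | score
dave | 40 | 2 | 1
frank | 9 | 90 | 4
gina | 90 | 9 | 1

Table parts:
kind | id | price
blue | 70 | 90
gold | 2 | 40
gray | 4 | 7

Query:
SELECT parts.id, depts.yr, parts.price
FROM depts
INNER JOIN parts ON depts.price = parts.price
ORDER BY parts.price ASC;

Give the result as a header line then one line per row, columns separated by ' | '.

After JOIN parts (2 rows):
depts.name | depts.price | depts.yr | depts.score | parts.kind | parts.id | parts.price
dave | 40 | 2 | 1 | gold | 2 | 40
gina | 90 | 9 | 1 | blue | 70 | 90
After SELECT (2 rows):
parts.id | depts.yr | parts.price
2 | 2 | 40
70 | 9 | 90
After ORDER BY (2 rows):
parts.id | depts.yr | parts.price
2 | 2 | 40
70 | 9 | 90

== RESULT ==
parts.id | depts.yr | parts.price
2 | 2 | 40
70 | 9 | 90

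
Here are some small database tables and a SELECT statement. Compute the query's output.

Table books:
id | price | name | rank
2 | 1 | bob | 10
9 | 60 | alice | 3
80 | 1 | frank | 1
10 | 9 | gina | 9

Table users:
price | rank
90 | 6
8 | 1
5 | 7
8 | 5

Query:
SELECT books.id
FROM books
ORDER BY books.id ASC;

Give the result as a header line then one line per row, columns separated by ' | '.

After SELECT (4 rows):
books.id
2
9
80
10
After ORDER BY (4 rows):
books.id
2
9
10
80

== RESULT ==
books.id
2
9
10
80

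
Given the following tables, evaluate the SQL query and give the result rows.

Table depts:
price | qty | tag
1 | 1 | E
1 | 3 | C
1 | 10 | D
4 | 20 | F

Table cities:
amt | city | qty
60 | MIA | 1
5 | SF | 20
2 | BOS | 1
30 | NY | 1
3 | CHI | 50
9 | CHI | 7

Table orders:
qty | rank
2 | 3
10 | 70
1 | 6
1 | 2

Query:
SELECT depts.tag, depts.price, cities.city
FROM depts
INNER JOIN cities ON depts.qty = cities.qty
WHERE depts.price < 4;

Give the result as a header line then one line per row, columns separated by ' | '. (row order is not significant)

After JOIN cities (4 rows):
depts.price | depts.qty | depts.tag | cities.amt | cities.city | cities.qty
1 | 1 | E | 60 | MIA | 1
1 | 1 | E | 2 | BOS | 1
1 | 1 | E | 30 | NY | 1
4 | 20 | F | 5 | SF | 20
After WHERE (3 rows):
depts.price | depts.qty | depts.tag | cities.amt | cities.city | cities.qty
1 | 1 | E | 60 | MIA | 1
1 | 1 | E | 2 | BOS | 1
1 | 1 | E | 30 | NY | 1
After SELECT (3 rows):
depts.tag | depts.price | cities.city
E | 1 | MIA
E | 1 | BOS
E | 1 | NY

== RESULT ==
depts.tag | depts.price | cities.city
E | 1 | MIA
E | 1 | BOS
E | 1 | NY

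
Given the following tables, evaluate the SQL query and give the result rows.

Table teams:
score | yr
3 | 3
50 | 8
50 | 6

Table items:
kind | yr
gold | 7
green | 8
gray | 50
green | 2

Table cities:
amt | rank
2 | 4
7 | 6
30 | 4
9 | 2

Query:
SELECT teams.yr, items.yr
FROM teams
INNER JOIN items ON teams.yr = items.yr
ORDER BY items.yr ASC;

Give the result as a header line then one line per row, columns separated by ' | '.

After JOIN items (1 rows):
teams.score | teams.yr | items.kind | items.yr
50 | 8 | green | 8
After SELECT (1 rows):
teams.yr | items.yr
8 | 8
After ORDER BY (1 rows):
teams.yr | items.yr
8 | 8

== RESULT ==
teams.yr | items.yr
8 | 8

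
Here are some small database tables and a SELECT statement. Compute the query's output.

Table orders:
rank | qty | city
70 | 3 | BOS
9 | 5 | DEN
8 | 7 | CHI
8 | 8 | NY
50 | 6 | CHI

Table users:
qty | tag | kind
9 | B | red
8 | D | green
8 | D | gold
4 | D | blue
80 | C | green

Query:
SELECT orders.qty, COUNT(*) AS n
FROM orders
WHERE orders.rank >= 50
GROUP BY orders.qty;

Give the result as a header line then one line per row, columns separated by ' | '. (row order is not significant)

== RESULT ==
orders.qty | n
3 | 1
6 | 1

Derivation:
After WHERE (2 rows):
orders.rank | orders.qty | orders.city
70 | 3 | BOS
50 | 6 | CHI
After GROUP BY (2 rows):
orders.qty | n
3 | 1
6 | 1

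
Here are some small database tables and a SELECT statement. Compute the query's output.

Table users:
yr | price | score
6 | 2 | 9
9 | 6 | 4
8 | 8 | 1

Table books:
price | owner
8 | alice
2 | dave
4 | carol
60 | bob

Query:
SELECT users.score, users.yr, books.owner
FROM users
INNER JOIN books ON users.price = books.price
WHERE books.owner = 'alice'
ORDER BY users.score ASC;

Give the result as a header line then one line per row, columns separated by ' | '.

After JOIN books (2 rows):
users.yr | users.price | users.score | books.price | books.owner
6 | 2 | 9 | 2 | dave
8 | 8 | 1 | 8 | alice
After WHERE (1 rows):
users.yr | users.price | users.score | books.price | books.owner
8 | 8 | 1 | 8 | alice
After SELECT (1 rows):
users.score | users.yr | books.owner
1 | 8 | alice
After ORDER BY (1 rows):
users.score | users.yr | books.owner
1 | 8 | alice

== RESULT ==
users.score | users.yr | books.owner
1 | 8 | alice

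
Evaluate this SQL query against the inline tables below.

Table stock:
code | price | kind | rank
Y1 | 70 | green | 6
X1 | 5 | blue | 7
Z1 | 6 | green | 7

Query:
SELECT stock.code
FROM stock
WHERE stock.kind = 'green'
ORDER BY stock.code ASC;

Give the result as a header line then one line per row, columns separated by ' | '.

== RESULT ==
stock.code
Y1
Z1

Derivation:
After WHERE (2 rows):
stock.code | stock.price | stock.kind | stock.rank
Y1 | 70 | green | 6
Z1 | 6 | green | 7
After SELECT (2 rows):
stock.code
Y1
Z1
After ORDER BY (2 rows):
stock.code
Y1
Z1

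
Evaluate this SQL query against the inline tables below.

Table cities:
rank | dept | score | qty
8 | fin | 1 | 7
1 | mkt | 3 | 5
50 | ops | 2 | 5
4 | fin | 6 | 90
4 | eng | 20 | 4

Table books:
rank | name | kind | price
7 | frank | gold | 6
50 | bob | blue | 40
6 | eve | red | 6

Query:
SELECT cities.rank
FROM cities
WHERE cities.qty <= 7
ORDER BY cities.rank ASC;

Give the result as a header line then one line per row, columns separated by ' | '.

== RESULT ==
cities.rank
1
4
8
50

Derivation:
After WHERE (4 rows):
cities.rank | cities.dept | cities.score | cities.qty
8 | fin | 1 | 7
1 | mkt | 3 | 5
50 | ops | 2 | 5
4 | eng | 20 | 4
After SELECT (4 rows):
cities.rank
8
1
50
4
After ORDER BY (4 rows):
cities.rank
1
4
8
50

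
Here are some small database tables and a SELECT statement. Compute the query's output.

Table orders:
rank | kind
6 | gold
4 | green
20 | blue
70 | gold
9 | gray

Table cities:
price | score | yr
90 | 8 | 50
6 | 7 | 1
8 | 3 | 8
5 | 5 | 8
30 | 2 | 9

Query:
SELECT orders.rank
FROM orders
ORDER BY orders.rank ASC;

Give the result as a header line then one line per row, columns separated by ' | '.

== RESULT ==
orders.rank
4
6
9
20
70

Derivation:
After SELECT (5 rows):
orders.rank
6
4
20
70
9
After ORDER BY (5 rows):
orders.rank
4
6
9
20
70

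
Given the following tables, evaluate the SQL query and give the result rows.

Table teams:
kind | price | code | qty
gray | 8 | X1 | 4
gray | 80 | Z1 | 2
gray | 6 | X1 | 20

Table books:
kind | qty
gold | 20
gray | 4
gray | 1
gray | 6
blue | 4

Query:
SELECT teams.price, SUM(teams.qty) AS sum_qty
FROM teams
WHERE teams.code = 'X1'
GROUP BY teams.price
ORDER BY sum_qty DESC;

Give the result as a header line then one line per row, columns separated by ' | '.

After WHERE (2 rows):
teams.kind | teams.price | teams.code | teams.qty
gray | 8 | X1 | 4
gray | 6 | X1 | 20
After GROUP BY (2 rows):
teams.price | sum_qty
8 | 4
6 | 20
After ORDER BY (2 rows):
teams.price | sum_qty
6 | 20
8 | 4

== RESULT ==
teams.price | sum_qty
6 | 20
8 | 4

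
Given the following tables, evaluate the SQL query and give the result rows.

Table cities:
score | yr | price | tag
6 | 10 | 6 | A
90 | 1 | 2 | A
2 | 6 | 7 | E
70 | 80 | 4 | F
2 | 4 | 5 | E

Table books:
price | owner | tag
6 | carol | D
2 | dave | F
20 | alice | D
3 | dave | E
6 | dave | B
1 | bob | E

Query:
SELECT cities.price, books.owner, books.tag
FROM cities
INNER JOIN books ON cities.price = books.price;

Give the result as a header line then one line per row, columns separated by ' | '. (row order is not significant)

== RESULT ==
cities.price | books.owner | books.tag
6 | carol | D
6 | dave | B
2 | dave | F

Derivation:
After JOIN books (3 rows):
cities.score | cities.yr | cities.price | cities.tag | books.price | books.owner | books.tag
6 | 10 | 6 | A | 6 | carol | D
6 | 10 | 6 | A | 6 | dave | B
90 | 1 | 2 | A | 2 | dave | F
After SELECT (3 rows):
cities.price | books.owner | books.tag
6 | carol | D
6 | dave | B
2 | dave | F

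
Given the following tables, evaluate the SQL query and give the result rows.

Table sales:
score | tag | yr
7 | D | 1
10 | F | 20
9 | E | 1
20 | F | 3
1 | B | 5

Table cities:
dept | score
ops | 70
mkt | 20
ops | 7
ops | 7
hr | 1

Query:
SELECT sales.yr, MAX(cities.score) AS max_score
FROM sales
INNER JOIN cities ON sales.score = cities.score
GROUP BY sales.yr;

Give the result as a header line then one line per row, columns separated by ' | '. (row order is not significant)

After JOIN cities (4 rows):
sales.score | sales.tag | sales.yr | cities.dept | cities.score
7 | D | 1 | ops | 7
7 | D | 1 | ops | 7
20 | F | 3 | mkt | 20
1 | B | 5 | hr | 1
After GROUP BY (3 rows):
sales.yr | max_score
1 | 7
3 | 20
5 | 1

== RESULT ==
sales.yr | max_score
1 | 7
3 | 20
5 | 1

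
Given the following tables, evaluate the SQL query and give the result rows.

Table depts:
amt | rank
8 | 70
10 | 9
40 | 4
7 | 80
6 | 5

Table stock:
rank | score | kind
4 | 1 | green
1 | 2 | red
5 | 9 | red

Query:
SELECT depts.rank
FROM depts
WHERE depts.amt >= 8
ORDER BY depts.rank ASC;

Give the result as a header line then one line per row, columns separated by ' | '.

== RESULT ==
depts.rank
4
9
70

Derivation:
After WHERE (3 rows):
depts.amt | depts.rank
8 | 70
10 | 9
40 | 4
After SELECT (3 rows):
depts.rank
70
9
4
After ORDER BY (3 rows):
depts.rank
4
9
70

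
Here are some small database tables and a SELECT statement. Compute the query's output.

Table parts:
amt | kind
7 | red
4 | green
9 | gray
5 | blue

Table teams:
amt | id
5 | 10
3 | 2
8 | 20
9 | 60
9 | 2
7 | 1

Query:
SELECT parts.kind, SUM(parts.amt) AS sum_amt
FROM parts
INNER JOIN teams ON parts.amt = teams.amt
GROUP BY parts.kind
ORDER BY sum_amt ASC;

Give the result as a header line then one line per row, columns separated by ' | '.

After JOIN teams (4 rows):
parts.amt | parts.kind | teams.amt | teams.id
7 | red | 7 | 1
9 | gray | 9 | 60
9 | gray | 9 | 2
5 | blue | 5 | 10
After GROUP BY (3 rows):
parts.kind | sum_amt
red | 7
gray | 18
blue | 5
After ORDER BY (3 rows):
parts.kind | sum_amt
blue | 5
red | 7
gray | 18

== RESULT ==
parts.kind | sum_amt
blue | 5
red | 7
gray | 18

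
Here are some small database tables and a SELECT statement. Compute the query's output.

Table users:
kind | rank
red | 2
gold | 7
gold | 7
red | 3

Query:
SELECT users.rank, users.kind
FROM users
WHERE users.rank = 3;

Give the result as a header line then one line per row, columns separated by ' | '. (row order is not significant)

After WHERE (1 rows):
users.kind | users.rank
red | 3
After SELECT (1 rows):
users.rank | users.kind
3 | red

== RESULT ==
users.rank | users.kind
3 | red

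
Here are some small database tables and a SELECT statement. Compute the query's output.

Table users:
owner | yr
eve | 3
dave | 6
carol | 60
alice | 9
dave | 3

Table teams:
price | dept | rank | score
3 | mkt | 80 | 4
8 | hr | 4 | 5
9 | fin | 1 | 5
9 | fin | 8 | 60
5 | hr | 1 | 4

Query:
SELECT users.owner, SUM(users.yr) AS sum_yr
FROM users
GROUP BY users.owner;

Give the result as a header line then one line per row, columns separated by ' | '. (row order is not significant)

After GROUP BY (4 rows):
users.owner | sum_yr
eve | 3
dave | 9
carol | 60
alice | 9

== RESULT ==
users.owner | sum_yr
eve | 3
dave | 9
carol | 60
alice | 9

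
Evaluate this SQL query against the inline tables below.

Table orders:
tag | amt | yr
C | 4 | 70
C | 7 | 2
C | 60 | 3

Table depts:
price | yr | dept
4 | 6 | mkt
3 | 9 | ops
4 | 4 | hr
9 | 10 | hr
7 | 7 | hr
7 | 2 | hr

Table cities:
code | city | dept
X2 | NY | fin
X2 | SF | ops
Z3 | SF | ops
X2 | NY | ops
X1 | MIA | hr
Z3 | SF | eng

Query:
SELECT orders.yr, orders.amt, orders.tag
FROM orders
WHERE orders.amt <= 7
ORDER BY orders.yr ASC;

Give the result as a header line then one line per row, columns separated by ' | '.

== RESULT ==
orders.yr | orders.amt | orders.tag
2 | 7 | C
70 | 4 | C

Derivation:
After WHERE (2 rows):
orders.tag | orders.amt | orders.yr
C | 4 | 70
C | 7 | 2
After SELECT (2 rows):
orders.yr | orders.amt | orders.tag
70 | 4 | C
2 | 7 | C
After ORDER BY (2 rows):
orders.yr | orders.amt | orders.tag
2 | 7 | C
70 | 4 | C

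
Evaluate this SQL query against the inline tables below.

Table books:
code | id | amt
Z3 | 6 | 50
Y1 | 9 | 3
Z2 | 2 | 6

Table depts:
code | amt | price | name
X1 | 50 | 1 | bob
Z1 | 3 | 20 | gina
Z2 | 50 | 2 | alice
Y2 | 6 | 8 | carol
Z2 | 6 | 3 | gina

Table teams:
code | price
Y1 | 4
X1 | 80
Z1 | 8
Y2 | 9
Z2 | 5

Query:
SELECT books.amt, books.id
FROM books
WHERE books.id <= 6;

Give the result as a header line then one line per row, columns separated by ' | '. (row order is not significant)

After WHERE (2 rows):
books.code | books.id | books.amt
Z3 | 6 | 50
Z2 | 2 | 6
After SELECT (2 rows):
books.amt | books.id
50 | 6
6 | 2

== RESULT ==
books.amt | books.id
50 | 6
6 | 2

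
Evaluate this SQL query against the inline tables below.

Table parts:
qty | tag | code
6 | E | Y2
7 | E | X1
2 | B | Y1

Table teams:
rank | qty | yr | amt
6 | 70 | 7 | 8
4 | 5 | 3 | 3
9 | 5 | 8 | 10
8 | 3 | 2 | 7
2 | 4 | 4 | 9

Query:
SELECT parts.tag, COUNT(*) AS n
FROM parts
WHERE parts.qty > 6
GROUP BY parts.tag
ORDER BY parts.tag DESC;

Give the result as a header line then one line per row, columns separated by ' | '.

== RESULT ==
parts.tag | n
E | 1

Derivation:
After WHERE (1 rows):
parts.qty | parts.tag | parts.code
7 | E | X1
After GROUP BY (1 rows):
parts.tag | n
E | 1
After ORDER BY (1 rows):
parts.tag | n
E | 1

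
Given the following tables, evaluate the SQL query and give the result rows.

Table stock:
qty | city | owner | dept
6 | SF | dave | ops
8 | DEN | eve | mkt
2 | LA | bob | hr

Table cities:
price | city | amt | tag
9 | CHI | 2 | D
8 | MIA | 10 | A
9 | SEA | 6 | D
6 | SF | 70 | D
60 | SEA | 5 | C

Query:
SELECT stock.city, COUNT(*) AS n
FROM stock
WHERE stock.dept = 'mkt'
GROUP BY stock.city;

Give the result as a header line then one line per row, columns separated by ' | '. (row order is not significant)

== RESULT ==
stock.city | n
DEN | 1

Derivation:
After WHERE (1 rows):
stock.qty | stock.city | stock.owner | stock.dept
8 | DEN | eve | mkt
After GROUP BY (1 rows):
stock.city | n
DEN | 1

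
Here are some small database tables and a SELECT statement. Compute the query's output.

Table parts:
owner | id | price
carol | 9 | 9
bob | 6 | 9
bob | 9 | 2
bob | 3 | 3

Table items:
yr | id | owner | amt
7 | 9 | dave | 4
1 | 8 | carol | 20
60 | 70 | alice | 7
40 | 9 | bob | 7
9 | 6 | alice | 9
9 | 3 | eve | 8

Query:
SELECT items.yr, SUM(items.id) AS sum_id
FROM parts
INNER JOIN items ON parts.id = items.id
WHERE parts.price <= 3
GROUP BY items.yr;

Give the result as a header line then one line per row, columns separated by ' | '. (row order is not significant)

== RESULT ==
items.yr | sum_id
7 | 9
40 | 9
9 | 3

Derivation:
After JOIN items (6 rows):
parts.owner | parts.id | parts.price | items.yr | items.id | items.owner | items.amt
carol | 9 | 9 | 7 | 9 | dave | 4
carol | 9 | 9 | 40 | 9 | bob | 7
bob | 6 | 9 | 9 | 6 | alice | 9
bob | 9 | 2 | 7 | 9 | dave | 4
bob | 9 | 2 | 40 | 9 | bob | 7
bob | 3 | 3 | 9 | 3 | eve | 8
After WHERE (3 rows):
parts.owner | parts.id | parts.price | items.yr | items.id | items.owner | items.amt
bob | 9 | 2 | 7 | 9 | dave | 4
bob | 9 | 2 | 40 | 9 | bob | 7
bob | 3 | 3 | 9 | 3 | eve | 8
After GROUP BY (3 rows):
items.yr | sum_id
7 | 9
40 | 9
9 | 3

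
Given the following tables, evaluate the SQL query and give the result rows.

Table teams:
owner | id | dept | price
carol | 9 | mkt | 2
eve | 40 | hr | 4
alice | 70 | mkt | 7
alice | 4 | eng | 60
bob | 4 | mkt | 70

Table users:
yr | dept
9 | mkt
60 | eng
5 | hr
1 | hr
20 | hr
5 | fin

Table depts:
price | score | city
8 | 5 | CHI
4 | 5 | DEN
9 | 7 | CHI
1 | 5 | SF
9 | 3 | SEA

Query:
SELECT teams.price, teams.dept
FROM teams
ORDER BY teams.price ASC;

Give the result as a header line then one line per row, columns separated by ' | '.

== RESULT ==
teams.price | teams.dept
2 | mkt
4 | hr
7 | mkt
60 | eng
70 | mkt

Derivation:
After SELECT (5 rows):
teams.price | teams.dept
2 | mkt
4 | hr
7 | mkt
60 | eng
70 | mkt
After ORDER BY (5 rows):
teams.price | teams.dept
2 | mkt
4 | hr
7 | mkt
60 | eng
70 | mkt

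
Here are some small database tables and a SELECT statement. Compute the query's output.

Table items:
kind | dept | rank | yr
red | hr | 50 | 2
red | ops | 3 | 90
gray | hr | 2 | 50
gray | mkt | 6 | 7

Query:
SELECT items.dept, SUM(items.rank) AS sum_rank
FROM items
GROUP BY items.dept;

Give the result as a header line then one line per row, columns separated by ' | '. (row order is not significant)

== RESULT ==
items.dept | sum_rank
hr | 52
ops | 3
mkt | 6

Derivation:
After GROUP BY (3 rows):
items.dept | sum_rank
hr | 52
ops | 3
mkt | 6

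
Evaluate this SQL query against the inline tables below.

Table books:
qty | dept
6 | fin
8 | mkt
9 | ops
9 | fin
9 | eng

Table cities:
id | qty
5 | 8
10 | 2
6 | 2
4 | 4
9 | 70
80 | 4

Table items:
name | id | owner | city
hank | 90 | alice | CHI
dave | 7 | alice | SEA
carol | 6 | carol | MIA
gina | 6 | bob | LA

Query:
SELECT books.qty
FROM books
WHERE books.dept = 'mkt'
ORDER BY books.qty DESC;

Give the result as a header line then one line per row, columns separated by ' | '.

After WHERE (1 rows):
books.qty | books.dept
8 | mkt
After SELECT (1 rows):
books.qty
8
After ORDER BY (1 rows):
books.qty
8

== RESULT ==
books.qty
8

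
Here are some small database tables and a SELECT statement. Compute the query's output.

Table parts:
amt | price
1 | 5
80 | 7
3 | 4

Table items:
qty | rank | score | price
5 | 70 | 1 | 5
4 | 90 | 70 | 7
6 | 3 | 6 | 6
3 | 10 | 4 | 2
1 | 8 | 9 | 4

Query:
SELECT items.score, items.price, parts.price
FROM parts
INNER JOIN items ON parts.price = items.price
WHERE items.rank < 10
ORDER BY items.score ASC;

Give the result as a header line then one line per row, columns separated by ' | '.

After JOIN items (3 rows):
parts.amt | parts.price | items.qty | items.rank | items.score | items.price
1 | 5 | 5 | 70 | 1 | 5
80 | 7 | 4 | 90 | 70 | 7
3 | 4 | 1 | 8 | 9 | 4
After WHERE (1 rows):
parts.amt | parts.price | items.qty | items.rank | items.score | items.price
3 | 4 | 1 | 8 | 9 | 4
After SELECT (1 rows):
items.score | items.price | parts.price
9 | 4 | 4
After ORDER BY (1 rows):
items.score | items.price | parts.price
9 | 4 | 4

== RESULT ==
items.score | items.price | parts.price
9 | 4 | 4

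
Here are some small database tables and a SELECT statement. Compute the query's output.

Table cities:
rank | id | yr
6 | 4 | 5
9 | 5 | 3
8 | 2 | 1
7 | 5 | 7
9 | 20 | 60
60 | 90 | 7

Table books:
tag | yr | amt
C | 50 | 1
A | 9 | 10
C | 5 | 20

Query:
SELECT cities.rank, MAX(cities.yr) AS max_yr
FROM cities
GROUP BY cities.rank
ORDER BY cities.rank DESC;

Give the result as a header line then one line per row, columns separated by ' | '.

== RESULT ==
cities.rank | max_yr
60 | 7
9 | 60
8 | 1
7 | 7
6 | 5

Derivation:
After GROUP BY (5 rows):
cities.rank | max_yr
6 | 5
9 | 60
8 | 1
7 | 7
60 | 7
After ORDER BY (5 rows):
cities.rank | max_yr
60 | 7
9 | 60
8 | 1
7 | 7
6 | 5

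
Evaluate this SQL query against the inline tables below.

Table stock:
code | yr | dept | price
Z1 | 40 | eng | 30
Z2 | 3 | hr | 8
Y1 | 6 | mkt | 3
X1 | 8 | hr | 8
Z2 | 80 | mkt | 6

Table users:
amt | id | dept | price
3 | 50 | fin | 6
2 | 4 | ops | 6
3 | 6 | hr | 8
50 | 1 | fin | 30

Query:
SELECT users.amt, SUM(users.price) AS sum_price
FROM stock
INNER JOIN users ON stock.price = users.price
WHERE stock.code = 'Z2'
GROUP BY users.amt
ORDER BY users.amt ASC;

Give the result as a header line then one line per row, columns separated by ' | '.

After JOIN users (5 rows):
stock.code | stock.yr | stock.dept | stock.price | users.amt | users.id | users.dept | users.price
Z1 | 40 | eng | 30 | 50 | 1 | fin | 30
Z2 | 3 | hr | 8 | 3 | 6 | hr | 8
X1 | 8 | hr | 8 | 3 | 6 | hr | 8
Z2 | 80 | mkt | 6 | 3 | 50 | fin | 6
Z2 | 80 | mkt | 6 | 2 | 4 | ops | 6
After WHERE (3 rows):
stock.code | stock.yr | stock.dept | stock.price | users.amt | users.id | users.dept | users.price
Z2 | 3 | hr | 8 | 3 | 6 | hr | 8
Z2 | 80 | mkt | 6 | 3 | 50 | fin | 6
Z2 | 80 | mkt | 6 | 2 | 4 | ops | 6
After GROUP BY (2 rows):
users.amt | sum_price
3 | 14
2 | 6
After ORDER BY (2 rows):
users.amt | sum_price
2 | 6
3 | 14

== RESULT ==
users.amt | sum_price
2 | 6
3 | 14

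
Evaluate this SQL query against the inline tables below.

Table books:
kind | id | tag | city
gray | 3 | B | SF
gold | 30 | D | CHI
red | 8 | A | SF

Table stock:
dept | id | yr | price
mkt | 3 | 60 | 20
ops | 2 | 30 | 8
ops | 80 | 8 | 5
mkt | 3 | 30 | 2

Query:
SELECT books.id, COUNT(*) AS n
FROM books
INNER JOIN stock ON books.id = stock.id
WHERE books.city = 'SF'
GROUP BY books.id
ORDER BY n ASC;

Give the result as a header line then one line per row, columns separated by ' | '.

== RESULT ==
books.id | n
3 | 2

Derivation:
After JOIN stock (2 rows):
books.kind | books.id | books.tag | books.city | stock.dept | stock.id | stock.yr | stock.price
gray | 3 | B | SF | mkt | 3 | 60 | 20
gray | 3 | B | SF | mkt | 3 | 30 | 2
After WHERE (2 rows):
books.kind | books.id | books.tag | books.city | stock.dept | stock.id | stock.yr | stock.price
gray | 3 | B | SF | mkt | 3 | 60 | 20
gray | 3 | B | SF | mkt | 3 | 30 | 2
After GROUP BY (1 rows):
books.id | n
3 | 2
After ORDER BY (1 rows):
books.id | n
3 | 2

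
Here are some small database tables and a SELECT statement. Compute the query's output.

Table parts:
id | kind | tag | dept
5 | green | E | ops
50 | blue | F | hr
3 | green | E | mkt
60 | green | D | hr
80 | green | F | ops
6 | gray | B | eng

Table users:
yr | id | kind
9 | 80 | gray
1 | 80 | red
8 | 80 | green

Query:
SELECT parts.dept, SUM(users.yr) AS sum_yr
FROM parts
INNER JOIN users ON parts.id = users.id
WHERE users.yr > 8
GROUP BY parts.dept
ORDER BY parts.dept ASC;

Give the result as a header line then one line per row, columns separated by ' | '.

After JOIN users (3 rows):
parts.id | parts.kind | parts.tag | parts.dept | users.yr | users.id | users.kind
80 | green | F | ops | 9 | 80 | gray
80 | green | F | ops | 1 | 80 | red
80 | green | F | ops | 8 | 80 | green
After WHERE (1 rows):
parts.id | parts.kind | parts.tag | parts.dept | users.yr | users.id | users.kind
80 | green | F | ops | 9 | 80 | gray
After GROUP BY (1 rows):
parts.dept | sum_yr
ops | 9
After ORDER BY (1 rows):
parts.dept | sum_yr
ops | 9

== RESULT ==
parts.dept | sum_yr
ops | 9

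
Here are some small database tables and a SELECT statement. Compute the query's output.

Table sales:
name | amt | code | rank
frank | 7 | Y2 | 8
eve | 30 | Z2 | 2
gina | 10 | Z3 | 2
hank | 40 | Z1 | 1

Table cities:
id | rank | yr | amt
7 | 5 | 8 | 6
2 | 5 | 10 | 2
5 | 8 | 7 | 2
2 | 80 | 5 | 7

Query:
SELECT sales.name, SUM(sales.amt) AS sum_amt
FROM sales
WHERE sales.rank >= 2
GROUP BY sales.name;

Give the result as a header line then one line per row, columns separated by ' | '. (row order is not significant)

After WHERE (3 rows):
sales.name | sales.amt | sales.code | sales.rank
frank | 7 | Y2 | 8
eve | 30 | Z2 | 2
gina | 10 | Z3 | 2
After GROUP BY (3 rows):
sales.name | sum_amt
frank | 7
eve | 30
gina | 10

== RESULT ==
sales.name | sum_amt
frank | 7
eve | 30
gina | 10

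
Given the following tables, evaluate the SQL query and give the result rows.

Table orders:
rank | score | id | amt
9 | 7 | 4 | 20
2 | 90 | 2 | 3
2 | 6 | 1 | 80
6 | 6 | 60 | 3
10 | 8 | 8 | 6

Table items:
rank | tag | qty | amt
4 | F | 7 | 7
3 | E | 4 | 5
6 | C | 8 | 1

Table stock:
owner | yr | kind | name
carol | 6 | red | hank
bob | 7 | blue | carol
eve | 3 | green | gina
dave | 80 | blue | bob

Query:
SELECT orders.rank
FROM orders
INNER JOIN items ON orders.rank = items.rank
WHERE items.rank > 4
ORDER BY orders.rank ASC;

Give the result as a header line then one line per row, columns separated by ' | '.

== RESULT ==
orders.rank
6

Derivation:
After JOIN items (1 rows):
orders.rank | orders.score | orders.id | orders.amt | items.rank | items.tag | items.qty | items.amt
6 | 6 | 60 | 3 | 6 | C | 8 | 1
After WHERE (1 rows):
orders.rank | orders.score | orders.id | orders.amt | items.rank | items.tag | items.qty | items.amt
6 | 6 | 60 | 3 | 6 | C | 8 | 1
After SELECT (1 rows):
orders.rank
6
After ORDER BY (1 rows):
orders.rank
6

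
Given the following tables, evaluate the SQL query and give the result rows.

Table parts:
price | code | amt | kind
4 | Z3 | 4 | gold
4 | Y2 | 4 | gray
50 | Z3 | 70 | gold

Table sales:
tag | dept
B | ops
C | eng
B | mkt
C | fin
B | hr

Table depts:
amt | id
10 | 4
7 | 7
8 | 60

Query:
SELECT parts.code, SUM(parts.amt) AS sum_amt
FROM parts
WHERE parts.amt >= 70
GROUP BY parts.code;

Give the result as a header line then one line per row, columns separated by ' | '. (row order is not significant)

After WHERE (1 rows):
parts.price | parts.code | parts.amt | parts.kind
50 | Z3 | 70 | gold
After GROUP BY (1 rows):
parts.code | sum_amt
Z3 | 70

== RESULT ==
parts.code | sum_amt
Z3 | 70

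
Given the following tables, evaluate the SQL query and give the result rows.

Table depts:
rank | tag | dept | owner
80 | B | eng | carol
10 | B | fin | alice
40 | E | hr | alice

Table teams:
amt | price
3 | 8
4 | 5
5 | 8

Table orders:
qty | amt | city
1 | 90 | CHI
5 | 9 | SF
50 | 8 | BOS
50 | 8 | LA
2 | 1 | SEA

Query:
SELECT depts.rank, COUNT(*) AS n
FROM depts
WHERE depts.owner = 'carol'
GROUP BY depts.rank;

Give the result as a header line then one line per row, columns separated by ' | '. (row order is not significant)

== RESULT ==
depts.rank | n
80 | 1

Derivation:
After WHERE (1 rows):
depts.rank | depts.tag | depts.dept | depts.owner
80 | B | eng | carol
After GROUP BY (1 rows):
depts.rank | n
80 | 1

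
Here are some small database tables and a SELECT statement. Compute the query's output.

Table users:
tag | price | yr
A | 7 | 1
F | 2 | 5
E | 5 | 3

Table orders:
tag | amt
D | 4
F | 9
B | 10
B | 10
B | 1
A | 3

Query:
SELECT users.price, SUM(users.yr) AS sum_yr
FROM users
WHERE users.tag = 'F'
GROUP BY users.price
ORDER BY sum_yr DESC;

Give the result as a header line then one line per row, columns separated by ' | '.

== RESULT ==
users.price | sum_yr
2 | 5

Derivation:
After WHERE (1 rows):
users.tag | users.price | users.yr
F | 2 | 5
After GROUP BY (1 rows):
users.price | sum_yr
2 | 5
After ORDER BY (1 rows):
users.price | sum_yr
2 | 5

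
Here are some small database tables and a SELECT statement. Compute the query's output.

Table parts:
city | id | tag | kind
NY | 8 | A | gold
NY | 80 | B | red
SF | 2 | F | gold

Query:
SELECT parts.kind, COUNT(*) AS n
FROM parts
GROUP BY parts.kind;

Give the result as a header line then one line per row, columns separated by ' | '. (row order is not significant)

== RESULT ==
parts.kind | n
gold | 2
red | 1

Derivation:
After GROUP BY (2 rows):
parts.kind | n
gold | 2
red | 1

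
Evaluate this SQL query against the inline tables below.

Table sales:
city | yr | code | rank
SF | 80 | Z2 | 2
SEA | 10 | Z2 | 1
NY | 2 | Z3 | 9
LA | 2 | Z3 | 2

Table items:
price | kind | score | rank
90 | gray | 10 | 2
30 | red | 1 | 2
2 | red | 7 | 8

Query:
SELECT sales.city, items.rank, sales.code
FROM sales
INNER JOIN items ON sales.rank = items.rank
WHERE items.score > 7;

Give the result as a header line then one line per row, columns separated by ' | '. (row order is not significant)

== RESULT ==
sales.city | items.rank | sales.code
SF | 2 | Z2
LA | 2 | Z3

Derivation:
After JOIN items (4 rows):
sales.city | sales.yr | sales.code | sales.rank | items.price | items.kind | items.score | items.rank
SF | 80 | Z2 | 2 | 90 | gray | 10 | 2
SF | 80 | Z2 | 2 | 30 | red | 1 | 2
LA | 2 | Z3 | 2 | 90 | gray | 10 | 2
LA | 2 | Z3 | 2 | 30 | red | 1 | 2
After WHERE (2 rows):
sales.city | sales.yr | sales.code | sales.rank | items.price | items.kind | items.score | items.rank
SF | 80 | Z2 | 2 | 90 | gray | 10 | 2
LA | 2 | Z3 | 2 | 90 | gray | 10 | 2
After SELECT (2 rows):
sales.city | items.rank | sales.code
SF | 2 | Z2
LA | 2 | Z3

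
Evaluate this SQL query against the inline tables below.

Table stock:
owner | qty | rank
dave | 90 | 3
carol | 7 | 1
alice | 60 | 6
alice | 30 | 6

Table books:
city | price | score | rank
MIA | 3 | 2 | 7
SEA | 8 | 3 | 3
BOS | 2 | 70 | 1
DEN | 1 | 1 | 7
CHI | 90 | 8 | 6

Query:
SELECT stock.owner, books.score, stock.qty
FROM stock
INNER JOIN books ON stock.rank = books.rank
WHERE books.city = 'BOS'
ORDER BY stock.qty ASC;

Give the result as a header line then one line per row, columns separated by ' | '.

After JOIN books (4 rows):
stock.owner | stock.qty | stock.rank | books.city | books.price | books.score | books.rank
dave | 90 | 3 | SEA | 8 | 3 | 3
carol | 7 | 1 | BOS | 2 | 70 | 1
alice | 60 | 6 | CHI | 90 | 8 | 6
alice | 30 | 6 | CHI | 90 | 8 | 6
After WHERE (1 rows):
stock.owner | stock.qty | stock.rank | books.city | books.price | books.score | books.rank
carol | 7 | 1 | BOS | 2 | 70 | 1
After SELECT (1 rows):
stock.owner | books.score | stock.qty
carol | 70 | 7
After ORDER BY (1 rows):
stock.owner | books.score | stock.qty
carol | 70 | 7

== RESULT ==
stock.owner | books.score | stock.qty
carol | 70 | 7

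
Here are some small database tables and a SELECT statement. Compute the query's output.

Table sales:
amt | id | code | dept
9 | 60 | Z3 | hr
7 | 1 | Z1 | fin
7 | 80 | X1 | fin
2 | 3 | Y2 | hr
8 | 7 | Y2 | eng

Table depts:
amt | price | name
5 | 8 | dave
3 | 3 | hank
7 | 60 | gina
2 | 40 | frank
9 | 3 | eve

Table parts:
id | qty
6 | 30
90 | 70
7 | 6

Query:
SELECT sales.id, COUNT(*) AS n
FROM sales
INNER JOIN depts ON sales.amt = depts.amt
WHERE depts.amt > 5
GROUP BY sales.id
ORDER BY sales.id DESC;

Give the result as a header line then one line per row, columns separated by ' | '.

== RESULT ==
sales.id | n
80 | 1
60 | 1
1 | 1

Derivation:
After JOIN depts (4 rows):
sales.amt | sales.id | sales.code | sales.dept | depts.amt | depts.price | depts.name
9 | 60 | Z3 | hr | 9 | 3 | eve
7 | 1 | Z1 | fin | 7 | 60 | gina
7 | 80 | X1 | fin | 7 | 60 | gina
2 | 3 | Y2 | hr | 2 | 40 | frank
After WHERE (3 rows):
sales.amt | sales.id | sales.code | sales.dept | depts.amt | depts.price | depts.name
9 | 60 | Z3 | hr | 9 | 3 | eve
7 | 1 | Z1 | fin | 7 | 60 | gina
7 | 80 | X1 | fin | 7 | 60 | gina
After GROUP BY (3 rows):
sales.id | n
60 | 1
1 | 1
80 | 1
After ORDER BY (3 rows):
sales.id | n
80 | 1
60 | 1
1 | 1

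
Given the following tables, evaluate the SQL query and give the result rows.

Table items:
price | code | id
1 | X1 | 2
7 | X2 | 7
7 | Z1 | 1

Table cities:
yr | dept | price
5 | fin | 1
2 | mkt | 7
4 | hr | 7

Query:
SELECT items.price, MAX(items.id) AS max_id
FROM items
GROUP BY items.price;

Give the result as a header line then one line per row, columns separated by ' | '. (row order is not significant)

After GROUP BY (2 rows):
items.price | max_id
1 | 2
7 | 7

== RESULT ==
items.price | max_id
1 | 2
7 | 7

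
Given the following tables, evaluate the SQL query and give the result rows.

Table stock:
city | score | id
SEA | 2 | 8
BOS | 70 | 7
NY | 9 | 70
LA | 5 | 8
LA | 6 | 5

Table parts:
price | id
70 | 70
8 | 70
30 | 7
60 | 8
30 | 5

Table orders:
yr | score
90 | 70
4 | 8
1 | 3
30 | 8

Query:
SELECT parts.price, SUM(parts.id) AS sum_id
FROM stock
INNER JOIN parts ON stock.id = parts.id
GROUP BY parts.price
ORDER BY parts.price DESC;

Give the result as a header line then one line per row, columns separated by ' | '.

After JOIN parts (6 rows):
stock.city | stock.score | stock.id | parts.price | parts.id
SEA | 2 | 8 | 60 | 8
BOS | 70 | 7 | 30 | 7
NY | 9 | 70 | 70 | 70
NY | 9 | 70 | 8 | 70
LA | 5 | 8 | 60 | 8
LA | 6 | 5 | 30 | 5
After GROUP BY (4 rows):
parts.price | sum_id
60 | 16
30 | 12
70 | 70
8 | 70
After ORDER BY (4 rows):
parts.price | sum_id
70 | 70
60 | 16
30 | 12
8 | 70

== RESULT ==
parts.price | sum_id
70 | 70
60 | 16
30 | 12
8 | 70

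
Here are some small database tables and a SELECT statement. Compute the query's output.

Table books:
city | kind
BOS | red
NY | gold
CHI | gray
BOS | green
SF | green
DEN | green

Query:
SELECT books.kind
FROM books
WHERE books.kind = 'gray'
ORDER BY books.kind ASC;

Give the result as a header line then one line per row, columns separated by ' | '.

After WHERE (1 rows):
books.city | books.kind
CHI | gray
After SELECT (1 rows):
books.kind
gray
After ORDER BY (1 rows):
books.kind
gray

== RESULT ==
books.kind
gray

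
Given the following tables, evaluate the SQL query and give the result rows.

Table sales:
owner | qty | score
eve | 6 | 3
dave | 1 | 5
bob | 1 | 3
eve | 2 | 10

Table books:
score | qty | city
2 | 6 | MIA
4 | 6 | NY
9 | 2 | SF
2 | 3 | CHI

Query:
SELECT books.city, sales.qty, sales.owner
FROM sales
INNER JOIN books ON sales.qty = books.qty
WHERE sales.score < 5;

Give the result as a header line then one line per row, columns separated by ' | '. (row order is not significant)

After JOIN books (3 rows):
sales.owner | sales.qty | sales.score | books.score | books.qty | books.city
eve | 6 | 3 | 2 | 6 | MIA
eve | 6 | 3 | 4 | 6 | NY
eve | 2 | 10 | 9 | 2 | SF
After WHERE (2 rows):
sales.owner | sales.qty | sales.score | books.score | books.qty | books.city
eve | 6 | 3 | 2 | 6 | MIA
eve | 6 | 3 | 4 | 6 | NY
After SELECT (2 rows):
books.city | sales.qty | sales.owner
MIA | 6 | eve
NY | 6 | eve

== RESULT ==
books.city | sales.qty | sales.owner
MIA | 6 | eve
NY | 6 | eve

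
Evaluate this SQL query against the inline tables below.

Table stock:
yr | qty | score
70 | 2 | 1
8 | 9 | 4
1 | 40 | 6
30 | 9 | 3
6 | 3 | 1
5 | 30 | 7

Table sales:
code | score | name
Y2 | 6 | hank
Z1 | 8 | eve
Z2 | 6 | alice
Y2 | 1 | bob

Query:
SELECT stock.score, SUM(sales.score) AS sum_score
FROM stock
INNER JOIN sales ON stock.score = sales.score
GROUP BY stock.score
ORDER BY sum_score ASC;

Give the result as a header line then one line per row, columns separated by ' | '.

After JOIN sales (4 rows):
stock.yr | stock.qty | stock.score | sales.code | sales.score | sales.name
70 | 2 | 1 | Y2 | 1 | bob
1 | 40 | 6 | Y2 | 6 | hank
1 | 40 | 6 | Z2 | 6 | alice
6 | 3 | 1 | Y2 | 1 | bob
After GROUP BY (2 rows):
stock.score | sum_score
1 | 2
6 | 12
After ORDER BY (2 rows):
stock.score | sum_score
1 | 2
6 | 12

== RESULT ==
stock.score | sum_score
1 | 2
6 | 12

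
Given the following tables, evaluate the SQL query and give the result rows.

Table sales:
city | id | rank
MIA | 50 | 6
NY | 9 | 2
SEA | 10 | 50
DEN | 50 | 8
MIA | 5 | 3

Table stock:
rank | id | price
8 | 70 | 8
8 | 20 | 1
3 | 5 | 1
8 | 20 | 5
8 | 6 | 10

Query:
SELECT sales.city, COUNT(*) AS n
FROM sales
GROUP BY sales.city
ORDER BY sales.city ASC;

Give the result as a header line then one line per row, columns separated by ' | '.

== RESULT ==
sales.city | n
DEN | 1
MIA | 2
NY | 1
SEA | 1

Derivation:
After GROUP BY (4 rows):
sales.city | n
MIA | 2
NY | 1
SEA | 1
DEN | 1
After ORDER BY (4 rows):
sales.city | n
DEN | 1
MIA | 2
NY | 1
SEA | 1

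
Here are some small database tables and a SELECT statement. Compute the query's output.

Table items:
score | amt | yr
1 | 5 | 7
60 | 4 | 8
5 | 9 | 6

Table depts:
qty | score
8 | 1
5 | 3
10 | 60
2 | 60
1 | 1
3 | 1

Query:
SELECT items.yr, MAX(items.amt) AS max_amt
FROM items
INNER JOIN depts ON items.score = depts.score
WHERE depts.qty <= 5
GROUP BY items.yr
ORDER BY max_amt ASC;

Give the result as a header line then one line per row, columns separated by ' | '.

== RESULT ==
items.yr | max_amt
8 | 4
7 | 5

Derivation:
After JOIN depts (5 rows):
items.score | items.amt | items.yr | depts.qty | depts.score
1 | 5 | 7 | 8 | 1
1 | 5 | 7 | 1 | 1
1 | 5 | 7 | 3 | 1
60 | 4 | 8 | 10 | 60
60 | 4 | 8 | 2 | 60
After WHERE (3 rows):
items.score | items.amt | items.yr | depts.qty | depts.score
1 | 5 | 7 | 1 | 1
1 | 5 | 7 | 3 | 1
60 | 4 | 8 | 2 | 60
After GROUP BY (2 rows):
items.yr | max_amt
7 | 5
8 | 4
After ORDER BY (2 rows):
items.yr | max_amt
8 | 4
7 | 5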